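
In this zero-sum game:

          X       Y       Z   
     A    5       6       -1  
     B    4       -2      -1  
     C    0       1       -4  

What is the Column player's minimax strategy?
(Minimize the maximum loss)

Column should play Z, value = -1

Work:
Column player minimizes Row's maximum payoff:
Column X: max payoff to Row = 5
Column Y: max payoff to Row = 6
Column Z: max payoff to Row = -1
Minimum is -1, achieved by column Z.
Minimax strategy: Z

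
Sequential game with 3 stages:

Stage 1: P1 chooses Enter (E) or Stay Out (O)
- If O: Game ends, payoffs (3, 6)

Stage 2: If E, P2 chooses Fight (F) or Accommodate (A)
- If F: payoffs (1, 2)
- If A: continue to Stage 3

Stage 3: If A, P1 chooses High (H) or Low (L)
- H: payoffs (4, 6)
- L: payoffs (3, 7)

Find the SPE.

SPE: (E, A, H); Outcome (4, 6)

Work:
Stage 3: P1 chooses H (4 vs 3)
Stage 2: P2: F->2, A->6 (anticipating H). Choose A
Stage 1: P1: O->3, E->4 (anticipating A, H). Choose E
SPE path: E -> A -> H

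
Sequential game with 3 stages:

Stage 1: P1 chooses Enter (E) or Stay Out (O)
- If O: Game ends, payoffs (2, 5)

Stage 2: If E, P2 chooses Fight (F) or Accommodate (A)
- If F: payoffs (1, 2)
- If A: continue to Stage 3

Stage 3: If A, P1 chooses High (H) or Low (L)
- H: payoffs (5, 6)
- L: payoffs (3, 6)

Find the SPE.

SPE: (E, A, H); Outcome (5, 6)

Work:
Stage 3: P1 chooses H (5 vs 3)
Stage 2: P2: F->2, A->6 (anticipating H). Choose A
Stage 1: P1: O->2, E->5 (anticipating A, H). Choose E
SPE path: E -> A -> H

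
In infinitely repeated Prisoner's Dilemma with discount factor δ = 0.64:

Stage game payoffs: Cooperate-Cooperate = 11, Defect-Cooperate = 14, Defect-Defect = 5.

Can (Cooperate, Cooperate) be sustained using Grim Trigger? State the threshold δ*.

δ* = 0.3333; since δ = 0.64 ≥ 0.3333, cooperation can be sustained

Work:
For Grim Trigger:
Cooperate forever: 11/(1-δ)
Defect then punished: 14 + 5·δ/(1-δ)
Need: 11/(1-δ) ≥ 14 + 5·δ/(1-δ)
Solving: δ ≥ (T-R)/(T-P) = (14-11)/(14-5) = 0.3333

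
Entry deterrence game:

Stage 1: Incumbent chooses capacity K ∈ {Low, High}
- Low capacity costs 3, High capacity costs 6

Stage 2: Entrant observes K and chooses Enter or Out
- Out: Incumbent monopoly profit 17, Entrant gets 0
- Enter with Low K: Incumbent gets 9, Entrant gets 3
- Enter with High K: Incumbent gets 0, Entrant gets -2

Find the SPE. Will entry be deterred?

SPE: (High, Enter|Low, Out|High); Entry deterred. Incumbent net profit = 11

Work:
After Low K: Entrant enters (3 > 0)
After High K: Entrant stays out (-2 < 0)
Incumbent: Low → 9−3=6, High → 17−6=11
Incumbent chooses High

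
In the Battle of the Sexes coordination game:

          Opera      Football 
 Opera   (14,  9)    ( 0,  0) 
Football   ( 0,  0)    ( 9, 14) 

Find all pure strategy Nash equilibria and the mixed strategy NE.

Pure NE: (Opera, Opera) and (Football, Football); Mixed NE: p = 0.6087, q = 0.3913

Work:
Check pure NE:
(Opera, Opera): (14, 9) - no unilateral deviation beneficial
(Football, Football): (9, 14) - no unilateral deviation beneficial
Mixed NE: P1 plays Opera with p = 0.6087, P2 plays Opera with q = 0.3913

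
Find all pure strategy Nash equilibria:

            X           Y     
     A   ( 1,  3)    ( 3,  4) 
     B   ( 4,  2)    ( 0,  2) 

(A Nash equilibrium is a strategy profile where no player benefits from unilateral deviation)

Nash equilibrium: (A, Y), (B, X)

Work:
Best responses:
  P1 vs X: payoffs [1, 4] → best response B (payoff 4)
  P1 vs Y: payoffs [3, 0] → best response A (payoff 3)
  P2 vs A: payoffs [3, 4] → best response Y (payoff 4)
  P2 vs B: payoffs [2, 2] → best response X/Y (payoff 2)
Mutual best responses: (A,Y), (B,X) → Nash equilibria.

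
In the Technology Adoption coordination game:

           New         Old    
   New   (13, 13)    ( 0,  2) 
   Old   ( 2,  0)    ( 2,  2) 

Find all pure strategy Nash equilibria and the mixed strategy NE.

Pure NE: (New, New) and (Old, Old); Mixed NE: p = 0.1538, q = 0.1538

Work:
Check pure NE:
(New, New): (13, 13) - no unilateral deviation beneficial
(Old, Old): (2, 2) - no unilateral deviation beneficial
Mixed NE: P1 plays New with p = 0.1538, P2 plays New with q = 0.1538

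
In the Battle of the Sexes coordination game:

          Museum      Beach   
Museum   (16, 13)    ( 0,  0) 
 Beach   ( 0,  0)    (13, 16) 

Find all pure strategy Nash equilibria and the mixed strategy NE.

Pure NE: (Museum, Museum) and (Beach, Beach); Mixed NE: p = 0.5517, q = 0.4483

Work:
Check pure NE:
(Museum, Museum): (16, 13) - no unilateral deviation beneficial
(Beach, Beach): (13, 16) - no unilateral deviation beneficial
Mixed NE: P1 plays Museum with p = 0.5517, P2 plays Museum with q = 0.4483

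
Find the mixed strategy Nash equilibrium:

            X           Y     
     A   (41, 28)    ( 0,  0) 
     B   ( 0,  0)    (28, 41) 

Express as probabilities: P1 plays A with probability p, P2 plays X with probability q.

p = 0.5942, q = 0.4058

Work:
Find probabilities that make opponent indifferent:
P2 chooses q to make P1 indifferent between A and B
P1 chooses p to make P2 indifferent between X and Y
Mixed NE: P1 plays (A: 0.5942, B: 0.4058), P2 plays (X: 0.4058, Y: 0.5942)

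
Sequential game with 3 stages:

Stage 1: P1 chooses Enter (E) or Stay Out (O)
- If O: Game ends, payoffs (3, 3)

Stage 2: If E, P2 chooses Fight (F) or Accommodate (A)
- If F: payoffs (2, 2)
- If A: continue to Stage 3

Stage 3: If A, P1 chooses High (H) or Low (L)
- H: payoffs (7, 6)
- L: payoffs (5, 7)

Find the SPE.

SPE: (E, A, H); Outcome (7, 6)

Work:
Stage 3: P1 chooses H (7 vs 5)
Stage 2: P2: F->2, A->6 (anticipating H). Choose A
Stage 1: P1: O->3, E->7 (anticipating A, H). Choose E
SPE path: E -> A -> H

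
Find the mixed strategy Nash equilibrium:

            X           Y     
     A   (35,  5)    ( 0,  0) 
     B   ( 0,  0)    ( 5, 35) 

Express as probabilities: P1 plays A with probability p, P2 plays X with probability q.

p = 0.875, q = 0.125

Work:
Find probabilities that make opponent indifferent:
P2 chooses q to make P1 indifferent between A and B
P1 chooses p to make P2 indifferent between X and Y
Mixed NE: P1 plays (A: 0.875, B: 0.125), P2 plays (X: 0.125, Y: 0.875)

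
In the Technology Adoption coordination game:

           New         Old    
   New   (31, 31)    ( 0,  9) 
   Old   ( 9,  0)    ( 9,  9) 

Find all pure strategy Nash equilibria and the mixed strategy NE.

Pure NE: (New, New) and (Old, Old); Mixed NE: p = 0.2903, q = 0.2903

Work:
Check pure NE:
(New, New): (31, 31) - no unilateral deviation beneficial
(Old, Old): (9, 9) - no unilateral deviation beneficial
Mixed NE: P1 plays New with p = 0.2903, P2 plays New with q = 0.2903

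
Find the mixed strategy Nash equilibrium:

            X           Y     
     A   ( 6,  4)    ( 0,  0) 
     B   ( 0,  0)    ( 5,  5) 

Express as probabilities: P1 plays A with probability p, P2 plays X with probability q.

p = 0.5556, q = 0.4545

Work:
Find probabilities that make opponent indifferent:
P2 chooses q to make P1 indifferent between A and B
P1 chooses p to make P2 indifferent between X and Y
Mixed NE: P1 plays (A: 0.5556, B: 0.4444), P2 plays (X: 0.4545, Y: 0.5455)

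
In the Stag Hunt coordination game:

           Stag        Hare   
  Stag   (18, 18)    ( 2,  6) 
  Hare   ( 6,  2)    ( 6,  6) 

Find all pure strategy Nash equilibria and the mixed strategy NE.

Pure NE: (Stag, Stag) and (Hare, Hare); Mixed NE: p = 0.25, q = 0.25

Work:
Check pure NE:
(Stag, Stag): (18, 18) - no unilateral deviation beneficial
(Hare, Hare): (6, 6) - no unilateral deviation beneficial
Mixed NE: P1 plays Stag with p = 0.25, P2 plays Stag with q = 0.25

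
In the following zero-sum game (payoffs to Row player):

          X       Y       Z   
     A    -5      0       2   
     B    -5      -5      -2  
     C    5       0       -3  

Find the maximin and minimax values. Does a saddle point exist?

Maximin = -3, Minimax = 0, Saddle: False

Work:
Row minimums: [-5, -5, -3] → maximin = -3
Column maximums: [5, 0, 2] → minimax = 0
No saddle point (maximin ≠ minimax). Mixed strategy needed.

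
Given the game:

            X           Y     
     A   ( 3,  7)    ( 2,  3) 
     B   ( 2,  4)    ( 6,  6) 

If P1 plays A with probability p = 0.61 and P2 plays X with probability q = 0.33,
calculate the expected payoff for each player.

E[P1] = 3.2465, E[P2] = 4.7178

Work:
E[P1] = p·q·π₁(A,X) + p·(1-q)·π₁(A,Y) + (1-p)·q·π₁(B,X) + (1-p)·(1-q)·π₁(B,Y)
= 0.61·0.33·3 + 0.61·0.67·2 + 0.39·0.33·2 + 0.39·0.67·6
= 3.2465

E[P2] = 4.7178 (similar calculation)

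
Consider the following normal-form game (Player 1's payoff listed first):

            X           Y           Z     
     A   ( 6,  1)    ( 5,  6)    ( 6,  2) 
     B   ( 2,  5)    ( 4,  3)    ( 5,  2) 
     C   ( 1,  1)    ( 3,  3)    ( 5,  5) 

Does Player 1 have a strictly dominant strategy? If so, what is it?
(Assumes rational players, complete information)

Yes, Player 1's strictly dominant strategy is A

Work:
A strategy strictly dominates another if it gives a strictly higher payoff against every opponent action. Compare each pair of P1's strategies column-by-column:
  A vs B: [6 vs 2, 5 vs 4, 6 vs 5] → A strictly dominates B
  A vs C: [6 vs 1, 5 vs 3, 6 vs 5] → A strictly dominates C
  B vs A: [2 vs 6, 4 vs 5, 5 vs 6] → B does not strictly dominate A (column X: 2 ≤ 6)
  B vs C: [2 vs 1, 4 vs 3, 5 vs 5] → B does not strictly dominate C (column Z: 5 ≤ 5)
  C vs A: [1 vs 6, 3 vs 5, 5 vs 6] → C does not strictly dominate A (column X: 1 ≤ 6)
  C vs B: [1 vs 2, 3 vs 4, 5 vs 5] → C does not strictly dominate B (column X: 1 ≤ 2)
A strictly dominates every other strategy → strictly dominant.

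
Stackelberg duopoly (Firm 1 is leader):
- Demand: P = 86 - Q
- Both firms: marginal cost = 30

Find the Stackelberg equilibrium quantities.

q₁* (leader) = 28.0, q₂* (follower) = 14.0

Work:
Follower's reaction: q₂ = (a - c - q₁)/2
Leader substitutes: π₁ = q₁·(a - q₁ - (a-c-q₁)/2 - c)
FOC: q₁* = (86 - 30)/2 = 28.00
Then: q₂* = (86 - 30 - 28.0)/2 = 14.00
Leader has first-mover advantage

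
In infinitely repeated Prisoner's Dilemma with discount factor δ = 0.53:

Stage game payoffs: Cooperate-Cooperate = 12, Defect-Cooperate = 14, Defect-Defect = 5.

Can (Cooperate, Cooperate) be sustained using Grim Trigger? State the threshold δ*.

δ* = 0.2222; since δ = 0.53 ≥ 0.2222, cooperation can be sustained

Work:
For Grim Trigger:
Cooperate forever: 12/(1-δ)
Defect then punished: 14 + 5·δ/(1-δ)
Need: 12/(1-δ) ≥ 14 + 5·δ/(1-δ)
Solving: δ ≥ (T-R)/(T-P) = (14-12)/(14-5) = 0.2222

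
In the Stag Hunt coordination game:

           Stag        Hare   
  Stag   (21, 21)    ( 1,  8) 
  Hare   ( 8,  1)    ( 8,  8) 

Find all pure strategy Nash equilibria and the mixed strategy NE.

Pure NE: (Stag, Stag) and (Hare, Hare); Mixed NE: p = 0.35, q = 0.35

Work:
Check pure NE:
(Stag, Stag): (21, 21) - no unilateral deviation beneficial
(Hare, Hare): (8, 8) - no unilateral deviation beneficial
Mixed NE: P1 plays Stag with p = 0.35, P2 plays Stag with q = 0.35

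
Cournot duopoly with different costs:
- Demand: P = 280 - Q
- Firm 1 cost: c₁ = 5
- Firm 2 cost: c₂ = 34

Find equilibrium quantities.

q₁* = 101.33, q₂* = 72.33

Work:
Reaction: q₁ = (280 - 5 - q₂)/2
Reaction: q₂ = (280 - 34 - q₁)/2
Solve simultaneously:
q₁* = (280 - 2×5 + 34)/3 = 101.33
q₂* = (280 - 2×34 + 5)/3 = 72.33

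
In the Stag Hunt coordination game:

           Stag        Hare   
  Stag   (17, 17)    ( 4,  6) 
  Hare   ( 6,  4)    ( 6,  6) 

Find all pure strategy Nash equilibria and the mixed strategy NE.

Pure NE: (Stag, Stag) and (Hare, Hare); Mixed NE: p = 0.1538, q = 0.1538

Work:
Check pure NE:
(Stag, Stag): (17, 17) - no unilateral deviation beneficial
(Hare, Hare): (6, 6) - no unilateral deviation beneficial
Mixed NE: P1 plays Stag with p = 0.1538, P2 plays Stag with q = 0.1538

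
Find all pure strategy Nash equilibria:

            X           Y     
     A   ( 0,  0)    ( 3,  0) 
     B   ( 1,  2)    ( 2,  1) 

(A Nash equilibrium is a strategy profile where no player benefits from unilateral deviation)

Nash equilibrium: (A, Y), (B, X)

Work:
Best responses:
  P1 vs X: payoffs [0, 1] → best response B (payoff 1)
  P1 vs Y: payoffs [3, 2] → best response A (payoff 3)
  P2 vs A: payoffs [0, 0] → best response X/Y (payoff 0)
  P2 vs B: payoffs [2, 1] → best response X (payoff 2)
Mutual best responses: (A,Y), (B,X) → Nash equilibria.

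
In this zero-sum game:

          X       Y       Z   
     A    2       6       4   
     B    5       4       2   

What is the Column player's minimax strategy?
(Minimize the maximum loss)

Column should play Z, value = 4

Work:
Column player minimizes Row's maximum payoff:
Column X: max payoff to Row = 5
Column Y: max payoff to Row = 6
Column Z: max payoff to Row = 4
Minimum is 4, achieved by column Z.
Minimax strategy: Z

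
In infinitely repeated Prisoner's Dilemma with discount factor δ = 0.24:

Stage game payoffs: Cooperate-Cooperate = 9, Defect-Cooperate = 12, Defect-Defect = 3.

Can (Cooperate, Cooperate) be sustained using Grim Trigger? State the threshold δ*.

δ* = 0.3333; since δ = 0.24 < 0.3333, cooperation cannot be sustained

Work:
For Grim Trigger:
Cooperate forever: 9/(1-δ)
Defect then punished: 12 + 3·δ/(1-δ)
Need: 9/(1-δ) ≥ 12 + 3·δ/(1-δ)
Solving: δ ≥ (T-R)/(T-P) = (12-9)/(12-3) = 0.3333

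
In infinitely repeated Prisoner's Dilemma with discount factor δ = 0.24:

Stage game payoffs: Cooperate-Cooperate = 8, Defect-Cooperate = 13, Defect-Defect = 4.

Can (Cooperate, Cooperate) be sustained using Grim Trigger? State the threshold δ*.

δ* = 0.5556; since δ = 0.24 < 0.5556, cooperation cannot be sustained

Work:
For Grim Trigger:
Cooperate forever: 8/(1-δ)
Defect then punished: 13 + 4·δ/(1-δ)
Need: 8/(1-δ) ≥ 13 + 4·δ/(1-δ)
Solving: δ ≥ (T-R)/(T-P) = (13-8)/(13-4) = 0.5556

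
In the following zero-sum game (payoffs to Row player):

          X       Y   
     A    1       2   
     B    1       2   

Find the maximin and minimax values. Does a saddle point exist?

Maximin = 1, Minimax = 1, Saddle: True

Work:
Row minimums: [1, 1] → maximin = 1
Column maximums: [1, 2] → minimax = 1
Saddle point exists! Game value = 1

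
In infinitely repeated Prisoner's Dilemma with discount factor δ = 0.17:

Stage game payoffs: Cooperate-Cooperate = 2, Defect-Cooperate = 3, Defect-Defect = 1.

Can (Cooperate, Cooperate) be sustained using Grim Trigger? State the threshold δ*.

δ* = 0.5; since δ = 0.17 < 0.5, cooperation cannot be sustained

Work:
For Grim Trigger:
Cooperate forever: 2/(1-δ)
Defect then punished: 3 + 1·δ/(1-δ)
Need: 2/(1-δ) ≥ 3 + 1·δ/(1-δ)
Solving: δ ≥ (T-R)/(T-P) = (3-2)/(3-1) = 0.5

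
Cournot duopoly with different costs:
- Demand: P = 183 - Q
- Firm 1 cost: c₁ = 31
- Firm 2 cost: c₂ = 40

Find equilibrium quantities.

q₁* = 53.67, q₂* = 44.67

Work:
Reaction: q₁ = (183 - 31 - q₂)/2
Reaction: q₂ = (183 - 40 - q₁)/2
Solve simultaneously:
q₁* = (183 - 2×31 + 40)/3 = 53.67
q₂* = (183 - 2×40 + 31)/3 = 44.67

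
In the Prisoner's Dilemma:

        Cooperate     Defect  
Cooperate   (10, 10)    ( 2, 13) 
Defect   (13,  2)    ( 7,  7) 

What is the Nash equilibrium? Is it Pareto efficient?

(Defect, Defect) is NE; not Pareto efficient

Work:
Defect dominates Cooperate for both players:
If P2 cooperates: Defect (13) > Cooperate (10)
If P2 defects: Defect (7) > Cooperate (2)
NE: (Defect, Defect) with payoff (7, 7)
But (Cooperate, Cooperate) = (10, 10) Pareto dominates (7, 7)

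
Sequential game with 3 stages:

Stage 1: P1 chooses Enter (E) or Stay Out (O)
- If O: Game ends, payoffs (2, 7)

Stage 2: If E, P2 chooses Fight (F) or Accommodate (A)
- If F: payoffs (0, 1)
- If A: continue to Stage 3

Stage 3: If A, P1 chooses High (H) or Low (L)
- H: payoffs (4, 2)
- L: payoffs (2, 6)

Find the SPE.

SPE: (E, A, H); Outcome (4, 2)

Work:
Stage 3: P1 chooses H (4 vs 2)
Stage 2: P2: F->1, A->2 (anticipating H). Choose A
Stage 1: P1: O->2, E->4 (anticipating A, H). Choose E
SPE path: E -> A -> H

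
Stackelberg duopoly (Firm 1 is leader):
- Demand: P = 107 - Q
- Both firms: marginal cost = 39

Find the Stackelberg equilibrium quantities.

q₁* (leader) = 34.0, q₂* (follower) = 17.0

Work:
Follower's reaction: q₂ = (a - c - q₁)/2
Leader substitutes: π₁ = q₁·(a - q₁ - (a-c-q₁)/2 - c)
FOC: q₁* = (107 - 39)/2 = 34.00
Then: q₂* = (107 - 39 - 34.0)/2 = 17.00
Leader has first-mover advantage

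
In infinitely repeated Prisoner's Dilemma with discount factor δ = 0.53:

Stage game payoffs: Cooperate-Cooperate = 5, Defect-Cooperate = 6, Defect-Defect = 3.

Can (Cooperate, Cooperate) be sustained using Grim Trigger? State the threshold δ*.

δ* = 0.3333; since δ = 0.53 ≥ 0.3333, cooperation can be sustained

Work:
For Grim Trigger:
Cooperate forever: 5/(1-δ)
Defect then punished: 6 + 3·δ/(1-δ)
Need: 5/(1-δ) ≥ 6 + 3·δ/(1-δ)
Solving: δ ≥ (T-R)/(T-P) = (6-5)/(6-3) = 0.3333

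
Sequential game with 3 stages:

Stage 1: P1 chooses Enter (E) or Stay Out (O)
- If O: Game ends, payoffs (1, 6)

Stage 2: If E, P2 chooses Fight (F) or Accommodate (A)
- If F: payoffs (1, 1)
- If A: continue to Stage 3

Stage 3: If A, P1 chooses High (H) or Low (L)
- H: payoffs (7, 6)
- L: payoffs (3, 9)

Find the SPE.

SPE: (E, A, H); Outcome (7, 6)

Work:
Stage 3: P1 chooses H (7 vs 3)
Stage 2: P2: F->1, A->6 (anticipating H). Choose A
Stage 1: P1: O->1, E->7 (anticipating A, H). Choose E
SPE path: E -> A -> H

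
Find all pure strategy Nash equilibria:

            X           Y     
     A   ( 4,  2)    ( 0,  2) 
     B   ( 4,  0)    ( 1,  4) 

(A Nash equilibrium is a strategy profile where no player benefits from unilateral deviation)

Nash equilibrium: (A, X), (B, Y)

Work:
Best responses:
  P1 vs X: payoffs [4, 4] → best response A/B (payoff 4)
  P1 vs Y: payoffs [0, 1] → best response B (payoff 1)
  P2 vs A: payoffs [2, 2] → best response X/Y (payoff 2)
  P2 vs B: payoffs [0, 4] → best response Y (payoff 4)
Mutual best responses: (A,X), (B,Y) → Nash equilibria.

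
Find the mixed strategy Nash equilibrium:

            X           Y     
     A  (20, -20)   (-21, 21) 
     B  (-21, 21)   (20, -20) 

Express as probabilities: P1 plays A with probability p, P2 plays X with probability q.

p = 0.5, q = 0.5

Work:
Find probabilities that make opponent indifferent:
P2 chooses q to make P1 indifferent between A and B
P1 chooses p to make P2 indifferent between X and Y
Mixed NE: P1 plays (A: 0.5, B: 0.5), P2 plays (X: 0.5, Y: 0.5)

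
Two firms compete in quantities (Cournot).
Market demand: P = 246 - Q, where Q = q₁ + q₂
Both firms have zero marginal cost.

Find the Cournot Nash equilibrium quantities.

q₁* = q₂* = 82.0; P* = 82.0

Work:
Profit: π_i = P·q_i = (a - q_i - q_j)·q_i
FOC: ∂π_i/∂q_i = a - 2q_i - q_j = 0
Reaction function: q_i = (246 - q_j)/2
Symmetry: q* = 246/3 = 82.0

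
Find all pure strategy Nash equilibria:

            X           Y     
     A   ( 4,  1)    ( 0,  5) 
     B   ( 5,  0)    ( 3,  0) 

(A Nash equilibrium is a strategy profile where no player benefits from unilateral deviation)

Nash equilibrium: (B, X), (B, Y)

Work:
Best responses:
  P1 vs X: payoffs [4, 5] → best response B (payoff 5)
  P1 vs Y: payoffs [0, 3] → best response B (payoff 3)
  P2 vs A: payoffs [1, 5] → best response Y (payoff 5)
  P2 vs B: payoffs [0, 0] → best response X/Y (payoff 0)
Mutual best responses: (B,X), (B,Y) → Nash equilibria.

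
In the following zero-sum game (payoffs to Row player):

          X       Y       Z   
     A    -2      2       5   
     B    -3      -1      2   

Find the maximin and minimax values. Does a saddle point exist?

Maximin = -2, Minimax = -2, Saddle: True

Work:
Row minimums: [-2, -3] → maximin = -2
Column maximums: [-2, 2, 5] → minimax = -2
Saddle point exists! Game value = -2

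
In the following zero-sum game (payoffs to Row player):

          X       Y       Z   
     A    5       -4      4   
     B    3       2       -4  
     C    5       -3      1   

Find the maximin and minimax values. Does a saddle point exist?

Maximin = -3, Minimax = 2, Saddle: False

Work:
Row minimums: [-4, -4, -3] → maximin = -3
Column maximums: [5, 2, 4] → minimax = 2
No saddle point (maximin ≠ minimax). Mixed strategy needed.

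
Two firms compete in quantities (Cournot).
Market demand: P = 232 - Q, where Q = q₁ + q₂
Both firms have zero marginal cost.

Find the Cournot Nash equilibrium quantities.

q₁* = q₂* = 77.33; P* = 77.33

Work:
Profit: π_i = P·q_i = (a - q_i - q_j)·q_i
FOC: ∂π_i/∂q_i = a - 2q_i - q_j = 0
Reaction function: q_i = (232 - q_j)/2
Symmetry: q* = 232/3 = 77.33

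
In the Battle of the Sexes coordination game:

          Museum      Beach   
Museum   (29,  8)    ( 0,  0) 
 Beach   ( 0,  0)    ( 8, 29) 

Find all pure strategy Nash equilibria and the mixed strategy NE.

Pure NE: (Museum, Museum) and (Beach, Beach); Mixed NE: p = 0.7838, q = 0.2162

Work:
Check pure NE:
(Museum, Museum): (29, 8) - no unilateral deviation beneficial
(Beach, Beach): (8, 29) - no unilateral deviation beneficial
Mixed NE: P1 plays Museum with p = 0.7838, P2 plays Museum with q = 0.2162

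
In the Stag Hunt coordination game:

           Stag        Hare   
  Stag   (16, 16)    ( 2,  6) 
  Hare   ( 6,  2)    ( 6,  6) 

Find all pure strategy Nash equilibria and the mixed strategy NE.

Pure NE: (Stag, Stag) and (Hare, Hare); Mixed NE: p = 0.2857, q = 0.2857

Work:
Check pure NE:
(Stag, Stag): (16, 16) - no unilateral deviation beneficial
(Hare, Hare): (6, 6) - no unilateral deviation beneficial
Mixed NE: P1 plays Stag with p = 0.2857, P2 plays Stag with q = 0.2857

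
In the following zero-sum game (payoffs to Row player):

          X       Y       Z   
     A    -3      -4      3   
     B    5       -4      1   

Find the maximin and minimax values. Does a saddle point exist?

Maximin = -4, Minimax = -4, Saddle: True

Work:
Row minimums: [-4, -4] → maximin = -4
Column maximums: [5, -4, 3] → minimax = -4
Saddle point exists! Game value = -4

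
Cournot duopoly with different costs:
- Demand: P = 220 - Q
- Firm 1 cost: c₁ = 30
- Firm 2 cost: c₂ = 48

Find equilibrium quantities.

q₁* = 69.33, q₂* = 51.33

Work:
Reaction: q₁ = (220 - 30 - q₂)/2
Reaction: q₂ = (220 - 48 - q₁)/2
Solve simultaneously:
q₁* = (220 - 2×30 + 48)/3 = 69.33
q₂* = (220 - 2×48 + 30)/3 = 51.33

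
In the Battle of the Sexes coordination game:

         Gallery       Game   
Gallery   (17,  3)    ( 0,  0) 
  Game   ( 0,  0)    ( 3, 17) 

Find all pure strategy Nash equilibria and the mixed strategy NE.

Pure NE: (Gallery, Gallery) and (Game, Game); Mixed NE: p = 0.85, q = 0.15

Work:
Check pure NE:
(Gallery, Gallery): (17, 3) - no unilateral deviation beneficial
(Game, Game): (3, 17) - no unilateral deviation beneficial
Mixed NE: P1 plays Gallery with p = 0.85, P2 plays Gallery with q = 0.15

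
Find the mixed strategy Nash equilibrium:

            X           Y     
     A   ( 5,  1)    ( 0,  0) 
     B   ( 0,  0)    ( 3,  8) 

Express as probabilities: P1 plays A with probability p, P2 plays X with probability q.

p = 0.8889, q = 0.375

Work:
Find probabilities that make opponent indifferent:
P2 chooses q to make P1 indifferent between A and B
P1 chooses p to make P2 indifferent between X and Y
Mixed NE: P1 plays (A: 0.8889, B: 0.1111), P2 plays (X: 0.375, Y: 0.625)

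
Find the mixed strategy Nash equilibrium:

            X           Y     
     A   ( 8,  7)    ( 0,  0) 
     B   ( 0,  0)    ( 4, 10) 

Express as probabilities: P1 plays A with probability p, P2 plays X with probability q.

p = 0.5882, q = 0.3333

Work:
Find probabilities that make opponent indifferent:
P2 chooses q to make P1 indifferent between A and B
P1 chooses p to make P2 indifferent between X and Y
Mixed NE: P1 plays (A: 0.5882, B: 0.4118), P2 plays (X: 0.3333, Y: 0.6667)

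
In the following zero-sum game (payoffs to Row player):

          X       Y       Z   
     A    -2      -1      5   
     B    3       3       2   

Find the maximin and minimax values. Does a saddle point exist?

Maximin = 2, Minimax = 3, Saddle: False

Work:
Row minimums: [-2, 2] → maximin = 2
Column maximums: [3, 3, 5] → minimax = 3
No saddle point (maximin ≠ minimax). Mixed strategy needed.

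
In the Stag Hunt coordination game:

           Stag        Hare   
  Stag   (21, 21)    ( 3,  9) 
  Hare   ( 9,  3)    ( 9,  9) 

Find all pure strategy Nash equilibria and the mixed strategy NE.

Pure NE: (Stag, Stag) and (Hare, Hare); Mixed NE: p = 0.3333, q = 0.3333

Work:
Check pure NE:
(Stag, Stag): (21, 21) - no unilateral deviation beneficial
(Hare, Hare): (9, 9) - no unilateral deviation beneficial
Mixed NE: P1 plays Stag with p = 0.3333, P2 plays Stag with q = 0.3333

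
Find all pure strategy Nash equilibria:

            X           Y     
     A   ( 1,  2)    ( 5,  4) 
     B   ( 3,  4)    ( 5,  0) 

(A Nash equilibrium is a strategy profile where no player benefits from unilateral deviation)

Nash equilibrium: (A, Y), (B, X)

Work:
Best responses:
  P1 vs X: payoffs [1, 3] → best response B (payoff 3)
  P1 vs Y: payoffs [5, 5] → best response A/B (payoff 5)
  P2 vs A: payoffs [2, 4] → best response Y (payoff 4)
  P2 vs B: payoffs [4, 0] → best response X (payoff 4)
Mutual best responses: (A,Y), (B,X) → Nash equilibria.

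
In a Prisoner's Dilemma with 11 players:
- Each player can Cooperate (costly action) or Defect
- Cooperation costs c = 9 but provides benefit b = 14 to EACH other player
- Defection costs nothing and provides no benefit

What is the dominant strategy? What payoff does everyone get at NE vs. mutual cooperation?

Dominant: Defect; NE payoff = 0; Coop payoff = 131

Work:
Defect dominates (saves cost c = 9, benefit to others is external)
NE: All defect → everyone gets 0
If all cooperate: each receives (10)×14 - 9 = 131
Social dilemma: 131 > 0 but NE gives 0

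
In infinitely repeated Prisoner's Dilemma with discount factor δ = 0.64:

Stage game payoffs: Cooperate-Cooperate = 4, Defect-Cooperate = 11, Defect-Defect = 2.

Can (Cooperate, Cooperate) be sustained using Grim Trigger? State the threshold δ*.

δ* = 0.7778; since δ = 0.64 < 0.7778, cooperation cannot be sustained

Work:
For Grim Trigger:
Cooperate forever: 4/(1-δ)
Defect then punished: 11 + 2·δ/(1-δ)
Need: 4/(1-δ) ≥ 11 + 2·δ/(1-δ)
Solving: δ ≥ (T-R)/(T-P) = (11-4)/(11-2) = 0.7778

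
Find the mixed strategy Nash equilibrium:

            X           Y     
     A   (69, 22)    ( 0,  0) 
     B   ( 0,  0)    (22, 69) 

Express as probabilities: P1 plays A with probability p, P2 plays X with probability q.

p = 0.7582, q = 0.2418

Work:
Find probabilities that make opponent indifferent:
P2 chooses q to make P1 indifferent between A and B
P1 chooses p to make P2 indifferent between X and Y
Mixed NE: P1 plays (A: 0.7582, B: 0.2418), P2 plays (X: 0.2418, Y: 0.7582)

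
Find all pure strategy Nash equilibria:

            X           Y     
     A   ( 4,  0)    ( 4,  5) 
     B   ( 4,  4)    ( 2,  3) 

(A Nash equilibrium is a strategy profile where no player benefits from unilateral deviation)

Nash equilibrium: (A, Y), (B, X)

Work:
Best responses:
  P1 vs X: payoffs [4, 4] → best response A/B (payoff 4)
  P1 vs Y: payoffs [4, 2] → best response A (payoff 4)
  P2 vs A: payoffs [0, 5] → best response Y (payoff 5)
  P2 vs B: payoffs [4, 3] → best response X (payoff 4)
Mutual best responses: (A,Y), (B,X) → Nash equilibria.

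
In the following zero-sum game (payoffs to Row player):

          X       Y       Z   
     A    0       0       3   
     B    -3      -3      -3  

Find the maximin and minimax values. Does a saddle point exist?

Maximin = 0, Minimax = 0, Saddle: True

Work:
Row minimums: [0, -3] → maximin = 0
Column maximums: [0, 0, 3] → minimax = 0
Saddle point exists! Game value = 0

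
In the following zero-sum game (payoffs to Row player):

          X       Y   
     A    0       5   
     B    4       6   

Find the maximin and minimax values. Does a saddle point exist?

Maximin = 4, Minimax = 4, Saddle: True

Work:
Row minimums: [0, 4] → maximin = 4
Column maximums: [4, 6] → minimax = 4
Saddle point exists! Game value = 4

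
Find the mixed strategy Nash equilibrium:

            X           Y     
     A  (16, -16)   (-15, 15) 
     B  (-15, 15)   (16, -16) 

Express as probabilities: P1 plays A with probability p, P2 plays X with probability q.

p = 0.5, q = 0.5

Work:
Find probabilities that make opponent indifferent:
P2 chooses q to make P1 indifferent between A and B
P1 chooses p to make P2 indifferent between X and Y
Mixed NE: P1 plays (A: 0.5, B: 0.5), P2 plays (X: 0.5, Y: 0.5)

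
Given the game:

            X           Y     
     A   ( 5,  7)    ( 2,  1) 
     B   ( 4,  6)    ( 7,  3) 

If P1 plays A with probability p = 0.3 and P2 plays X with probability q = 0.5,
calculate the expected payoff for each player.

E[P1] = 4.9, E[P2] = 4.35

Work:
E[P1] = p·q·π₁(A,X) + p·(1-q)·π₁(A,Y) + (1-p)·q·π₁(B,X) + (1-p)·(1-q)·π₁(B,Y)
= 0.3·0.5·5 + 0.3·0.5·2 + 0.7·0.5·4 + 0.7·0.5·7
= 4.9

E[P2] = 4.35 (similar calculation)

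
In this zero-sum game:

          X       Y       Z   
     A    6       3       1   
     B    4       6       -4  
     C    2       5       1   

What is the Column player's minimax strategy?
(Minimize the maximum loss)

Column should play Z, value = 1

Work:
Column player minimizes Row's maximum payoff:
Column X: max payoff to Row = 6
Column Y: max payoff to Row = 6
Column Z: max payoff to Row = 1
Minimum is 1, achieved by column Z.
Minimax strategy: Z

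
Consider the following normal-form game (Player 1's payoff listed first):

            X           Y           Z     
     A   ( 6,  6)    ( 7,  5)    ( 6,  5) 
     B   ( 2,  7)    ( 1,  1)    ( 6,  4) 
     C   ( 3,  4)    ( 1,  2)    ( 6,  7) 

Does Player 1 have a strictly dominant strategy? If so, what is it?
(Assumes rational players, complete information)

No strictly dominant strategy exists for Player 1

Work:
A strategy strictly dominates another if it gives a strictly higher payoff against every opponent action. Compare each pair of P1's strategies column-by-column:
  A vs B: [6 vs 2, 7 vs 1, 6 vs 6] → A does not strictly dominate B (column Z: 6 ≤ 6)
  A vs C: [6 vs 3, 7 vs 1, 6 vs 6] → A does not strictly dominate C (column Z: 6 ≤ 6)
  B vs A: [2 vs 6, 1 vs 7, 6 vs 6] → B does not strictly dominate A (column X: 2 ≤ 6)
  B vs C: [2 vs 3, 1 vs 1, 6 vs 6] → B does not strictly dominate C (column X: 2 ≤ 3)
  C vs A: [3 vs 6, 1 vs 7, 6 vs 6] → C does not strictly dominate A (column X: 3 ≤ 6)
  C vs B: [3 vs 2, 1 vs 1, 6 vs 6] → C does not strictly dominate B (column Y: 1 ≤ 1)
No single strategy strictly dominates all others → no strictly dominant strategy.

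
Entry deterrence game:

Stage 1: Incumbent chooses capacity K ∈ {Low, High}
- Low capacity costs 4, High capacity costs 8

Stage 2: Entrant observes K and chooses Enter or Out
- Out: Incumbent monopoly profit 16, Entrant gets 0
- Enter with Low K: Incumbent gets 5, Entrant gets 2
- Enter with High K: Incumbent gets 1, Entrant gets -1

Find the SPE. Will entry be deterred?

SPE: (High, Enter|Low, Out|High); Entry deterred. Incumbent net profit = 8

Work:
After Low K: Entrant enters (2 > 0)
After High K: Entrant stays out (-1 < 0)
Incumbent: Low → 5−4=1, High → 16−8=8
Incumbent chooses High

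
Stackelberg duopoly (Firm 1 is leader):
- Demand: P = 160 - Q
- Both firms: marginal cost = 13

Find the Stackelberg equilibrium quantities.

q₁* (leader) = 73.5, q₂* (follower) = 36.75

Work:
Follower's reaction: q₂ = (a - c - q₁)/2
Leader substitutes: π₁ = q₁·(a - q₁ - (a-c-q₁)/2 - c)
FOC: q₁* = (160 - 13)/2 = 73.50
Then: q₂* = (160 - 13 - 73.5)/2 = 36.75
Leader has first-mover advantage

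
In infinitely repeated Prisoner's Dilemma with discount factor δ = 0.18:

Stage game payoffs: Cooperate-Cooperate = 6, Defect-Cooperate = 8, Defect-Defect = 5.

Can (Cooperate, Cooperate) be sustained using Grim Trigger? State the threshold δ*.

δ* = 0.6667; since δ = 0.18 < 0.6667, cooperation cannot be sustained

Work:
For Grim Trigger:
Cooperate forever: 6/(1-δ)
Defect then punished: 8 + 5·δ/(1-δ)
Need: 6/(1-δ) ≥ 8 + 5·δ/(1-δ)
Solving: δ ≥ (T-R)/(T-P) = (8-6)/(8-5) = 0.6667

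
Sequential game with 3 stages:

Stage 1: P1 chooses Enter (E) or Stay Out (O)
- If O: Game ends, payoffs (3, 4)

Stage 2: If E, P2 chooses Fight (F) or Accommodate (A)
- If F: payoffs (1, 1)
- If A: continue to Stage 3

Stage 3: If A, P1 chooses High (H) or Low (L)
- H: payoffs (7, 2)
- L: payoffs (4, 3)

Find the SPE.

SPE: (E, A, H); Outcome (7, 2)

Work:
Stage 3: P1 chooses H (7 vs 4)
Stage 2: P2: F->1, A->2 (anticipating H). Choose A
Stage 1: P1: O->3, E->7 (anticipating A, H). Choose E
SPE path: E -> A -> H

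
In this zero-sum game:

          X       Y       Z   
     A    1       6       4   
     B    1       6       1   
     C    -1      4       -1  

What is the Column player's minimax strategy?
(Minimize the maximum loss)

Column should play X, value = 1

Work:
Column player minimizes Row's maximum payoff:
Column X: max payoff to Row = 1
Column Y: max payoff to Row = 6
Column Z: max payoff to Row = 4
Minimum is 1, achieved by column X.
Minimax strategy: X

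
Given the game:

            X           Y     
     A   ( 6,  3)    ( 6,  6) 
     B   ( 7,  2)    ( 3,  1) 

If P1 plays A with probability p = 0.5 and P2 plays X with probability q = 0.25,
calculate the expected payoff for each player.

E[P1] = 5.0, E[P2] = 3.25

Work:
E[P1] = p·q·π₁(A,X) + p·(1-q)·π₁(A,Y) + (1-p)·q·π₁(B,X) + (1-p)·(1-q)·π₁(B,Y)
= 0.5·0.25·6 + 0.5·0.75·6 + 0.5·0.25·7 + 0.5·0.75·3
= 5.0

E[P2] = 3.25 (similar calculation)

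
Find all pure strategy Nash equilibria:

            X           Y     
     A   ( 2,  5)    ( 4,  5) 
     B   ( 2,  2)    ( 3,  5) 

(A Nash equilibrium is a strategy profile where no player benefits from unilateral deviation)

Nash equilibrium: (A, X), (A, Y)

Work:
Best responses:
  P1 vs X: payoffs [2, 2] → best response A/B (payoff 2)
  P1 vs Y: payoffs [4, 3] → best response A (payoff 4)
  P2 vs A: payoffs [5, 5] → best response X/Y (payoff 5)
  P2 vs B: payoffs [2, 5] → best response Y (payoff 5)
Mutual best responses: (A,X), (A,Y) → Nash equilibria.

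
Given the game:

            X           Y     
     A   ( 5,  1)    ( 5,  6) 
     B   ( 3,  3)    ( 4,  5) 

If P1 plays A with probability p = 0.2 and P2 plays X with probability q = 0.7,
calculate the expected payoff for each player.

E[P1] = 3.64, E[P2] = 3.38

Work:
E[P1] = p·q·π₁(A,X) + p·(1-q)·π₁(A,Y) + (1-p)·q·π₁(B,X) + (1-p)·(1-q)·π₁(B,Y)
= 0.2·0.7·5 + 0.2·0.3·5 + 0.8·0.7·3 + 0.8·0.3·4
= 3.64

E[P2] = 3.38 (similar calculation)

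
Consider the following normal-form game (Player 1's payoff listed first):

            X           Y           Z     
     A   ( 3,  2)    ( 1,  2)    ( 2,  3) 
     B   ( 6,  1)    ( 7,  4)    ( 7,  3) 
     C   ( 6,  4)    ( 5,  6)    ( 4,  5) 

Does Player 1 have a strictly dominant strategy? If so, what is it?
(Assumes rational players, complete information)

No strictly dominant strategy exists for Player 1

Work:
A strategy strictly dominates another if it gives a strictly higher payoff against every opponent action. Compare each pair of P1's strategies column-by-column:
  A vs B: [3 vs 6, 1 vs 7, 2 vs 7] → A does not strictly dominate B (column X: 3 ≤ 6)
  A vs C: [3 vs 6, 1 vs 5, 2 vs 4] → A does not strictly dominate C (column X: 3 ≤ 6)
  B vs A: [6 vs 3, 7 vs 1, 7 vs 2] → B strictly dominates A
  B vs C: [6 vs 6, 7 vs 5, 7 vs 4] → B does not strictly dominate C (column X: 6 ≤ 6)
  C vs A: [6 vs 3, 5 vs 1, 4 vs 2] → C strictly dominates A
  C vs B: [6 vs 6, 5 vs 7, 4 vs 7] → C does not strictly dominate B (column X: 6 ≤ 6)
No single strategy strictly dominates all others → no strictly dominant strategy.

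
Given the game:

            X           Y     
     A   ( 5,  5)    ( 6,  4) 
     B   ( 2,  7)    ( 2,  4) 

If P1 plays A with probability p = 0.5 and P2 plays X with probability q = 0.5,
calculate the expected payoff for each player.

E[P1] = 3.75, E[P2] = 5.0

Work:
E[P1] = p·q·π₁(A,X) + p·(1-q)·π₁(A,Y) + (1-p)·q·π₁(B,X) + (1-p)·(1-q)·π₁(B,Y)
= 0.5·0.5·5 + 0.5·0.5·6 + 0.5·0.5·2 + 0.5·0.5·2
= 3.75

E[P2] = 5.0 (similar calculation)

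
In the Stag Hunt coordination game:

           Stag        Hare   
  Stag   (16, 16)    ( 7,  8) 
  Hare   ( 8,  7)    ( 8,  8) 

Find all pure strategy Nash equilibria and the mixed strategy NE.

Pure NE: (Stag, Stag) and (Hare, Hare); Mixed NE: p = 0.1111, q = 0.1111

Work:
Check pure NE:
(Stag, Stag): (16, 16) - no unilateral deviation beneficial
(Hare, Hare): (8, 8) - no unilateral deviation beneficial
Mixed NE: P1 plays Stag with p = 0.1111, P2 plays Stag with q = 0.1111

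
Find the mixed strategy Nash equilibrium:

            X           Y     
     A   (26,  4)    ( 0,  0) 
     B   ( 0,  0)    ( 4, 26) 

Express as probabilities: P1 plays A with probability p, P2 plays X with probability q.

p = 0.8667, q = 0.1333

Work:
Find probabilities that make opponent indifferent:
P2 chooses q to make P1 indifferent between A and B
P1 chooses p to make P2 indifferent between X and Y
Mixed NE: P1 plays (A: 0.8667, B: 0.1333), P2 plays (X: 0.1333, Y: 0.8667)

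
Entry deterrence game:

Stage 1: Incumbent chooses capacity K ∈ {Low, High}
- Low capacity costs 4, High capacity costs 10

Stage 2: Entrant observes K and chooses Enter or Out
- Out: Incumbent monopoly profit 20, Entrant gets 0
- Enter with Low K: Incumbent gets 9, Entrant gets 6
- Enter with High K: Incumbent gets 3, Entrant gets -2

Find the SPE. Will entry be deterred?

SPE: (High, Enter|Low, Out|High); Entry deterred. Incumbent net profit = 10

Work:
After Low K: Entrant enters (6 > 0)
After High K: Entrant stays out (-2 < 0)
Incumbent: Low → 9−4=5, High → 20−10=10
Incumbent chooses High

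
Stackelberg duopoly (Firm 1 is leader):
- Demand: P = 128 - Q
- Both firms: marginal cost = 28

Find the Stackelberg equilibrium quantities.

q₁* (leader) = 50.0, q₂* (follower) = 25.0

Work:
Follower's reaction: q₂ = (a - c - q₁)/2
Leader substitutes: π₁ = q₁·(a - q₁ - (a-c-q₁)/2 - c)
FOC: q₁* = (128 - 28)/2 = 50.00
Then: q₂* = (128 - 28 - 50.0)/2 = 25.00
Leader has first-mover advantage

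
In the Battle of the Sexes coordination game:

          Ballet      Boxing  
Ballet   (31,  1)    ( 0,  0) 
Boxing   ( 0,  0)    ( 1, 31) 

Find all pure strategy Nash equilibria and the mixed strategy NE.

Pure NE: (Ballet, Ballet) and (Boxing, Boxing); Mixed NE: p = 0.9688, q = 0.0312

Work:
Check pure NE:
(Ballet, Ballet): (31, 1) - no unilateral deviation beneficial
(Boxing, Boxing): (1, 31) - no unilateral deviation beneficial
Mixed NE: P1 plays Ballet with p = 0.9688, P2 plays Ballet with q = 0.0312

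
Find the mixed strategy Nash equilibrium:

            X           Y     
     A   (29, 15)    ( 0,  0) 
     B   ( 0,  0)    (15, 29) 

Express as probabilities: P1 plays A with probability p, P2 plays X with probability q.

p = 0.6591, q = 0.3409

Work:
Find probabilities that make opponent indifferent:
P2 chooses q to make P1 indifferent between A and B
P1 chooses p to make P2 indifferent between X and Y
Mixed NE: P1 plays (A: 0.6591, B: 0.3409), P2 plays (X: 0.3409, Y: 0.6591)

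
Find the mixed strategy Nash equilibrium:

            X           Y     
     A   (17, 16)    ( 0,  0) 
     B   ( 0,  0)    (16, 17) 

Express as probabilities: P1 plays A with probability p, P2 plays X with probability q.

p = 0.5152, q = 0.4848

Work:
Find probabilities that make opponent indifferent:
P2 chooses q to make P1 indifferent between A and B
P1 chooses p to make P2 indifferent between X and Y
Mixed NE: P1 plays (A: 0.5152, B: 0.4848), P2 plays (X: 0.4848, Y: 0.5152)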